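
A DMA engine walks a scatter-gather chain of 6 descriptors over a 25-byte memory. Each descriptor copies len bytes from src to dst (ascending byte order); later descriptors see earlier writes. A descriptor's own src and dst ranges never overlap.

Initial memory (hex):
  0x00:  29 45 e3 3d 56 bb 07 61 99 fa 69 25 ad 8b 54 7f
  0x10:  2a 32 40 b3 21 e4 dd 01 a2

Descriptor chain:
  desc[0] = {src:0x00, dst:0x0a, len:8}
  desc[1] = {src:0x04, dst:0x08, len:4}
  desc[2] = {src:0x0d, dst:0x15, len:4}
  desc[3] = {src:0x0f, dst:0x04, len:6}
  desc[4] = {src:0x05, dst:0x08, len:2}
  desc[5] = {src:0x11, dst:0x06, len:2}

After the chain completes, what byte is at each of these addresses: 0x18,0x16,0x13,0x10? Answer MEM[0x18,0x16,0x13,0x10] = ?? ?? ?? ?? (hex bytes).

MEM[0x18,0x16,0x13,0x10] = 07 56 b3 07

#0 dst[0x0a+8] := {0x29,0x45,0xe3,0x3d,0x56,0xbb,0x07,0x61}
#1 dst[0x08+4] := {0x56,0xbb,0x07,0x61}
#2 dst[0x15+4] := {0x3d,0x56,0xbb,0x07}
#3 dst[0x04+6] := {0xbb,0x07,0x61,0x40,0xb3,0x21}
#4 dst[0x08+2] := {0x07,0x61}
#5 dst[0x06+2] := {0x61,0x40}
query mem[0x18]=0x07, mem[0x16]=0x56, mem[0x13]=0xb3, mem[0x10]=0x07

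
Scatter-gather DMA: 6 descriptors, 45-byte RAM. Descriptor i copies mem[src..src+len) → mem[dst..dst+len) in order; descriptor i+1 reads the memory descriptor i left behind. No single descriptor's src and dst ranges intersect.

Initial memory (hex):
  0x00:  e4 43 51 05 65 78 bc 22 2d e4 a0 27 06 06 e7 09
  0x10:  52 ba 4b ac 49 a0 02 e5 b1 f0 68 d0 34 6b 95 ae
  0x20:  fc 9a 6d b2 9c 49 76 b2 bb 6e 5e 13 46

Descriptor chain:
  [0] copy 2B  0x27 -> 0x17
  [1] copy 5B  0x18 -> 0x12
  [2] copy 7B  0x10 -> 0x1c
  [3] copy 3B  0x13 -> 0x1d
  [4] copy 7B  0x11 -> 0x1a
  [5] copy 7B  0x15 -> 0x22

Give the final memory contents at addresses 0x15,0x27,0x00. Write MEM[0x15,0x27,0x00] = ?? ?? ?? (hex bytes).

MEM[0x15,0x27,0x00] = d0 ba e4

  after D0: wrote 2B at 0x17 = b2bb
  after D1: wrote 5B at 0x12 = bbf068d034
  after D2: wrote 7B at 0x1c = 52babbf068d034
  after D3: wrote 3B at 0x1d = f068d0
  after D4: wrote 7B at 0x1a = babbf068d034b2
  after D5: wrote 7B at 0x22 = d034b2bbf0babb
query mem[0x15]=0xd0, mem[0x27]=0xba, mem[0x00]=0xe4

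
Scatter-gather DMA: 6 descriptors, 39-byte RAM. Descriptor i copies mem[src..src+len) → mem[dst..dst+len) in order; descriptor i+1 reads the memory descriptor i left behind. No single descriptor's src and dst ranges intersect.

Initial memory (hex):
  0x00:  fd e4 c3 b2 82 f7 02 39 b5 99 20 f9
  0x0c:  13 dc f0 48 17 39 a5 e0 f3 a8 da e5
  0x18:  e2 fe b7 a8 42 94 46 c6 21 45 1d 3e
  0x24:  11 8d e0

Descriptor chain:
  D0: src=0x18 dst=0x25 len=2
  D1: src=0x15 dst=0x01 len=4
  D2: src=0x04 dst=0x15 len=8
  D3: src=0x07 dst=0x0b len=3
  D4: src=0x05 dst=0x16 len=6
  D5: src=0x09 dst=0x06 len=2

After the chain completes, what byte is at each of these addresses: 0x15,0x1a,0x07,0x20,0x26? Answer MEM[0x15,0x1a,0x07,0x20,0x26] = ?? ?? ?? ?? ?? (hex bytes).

MEM[0x15,0x1a,0x07,0x20,0x26] = e2 99 20 21 fe

  after D0: wrote 2B at 0x25 = e2fe
  after D1: wrote 4B at 0x01 = a8dae5e2
  after D2: wrote 8B at 0x15 = e2f70239b59920f9
  after D3: wrote 3B at 0x0b = 39b599
  after D4: wrote 6B at 0x16 = f70239b59920
  after D5: wrote 2B at 0x06 = 9920
query mem[0x15]=0xe2, mem[0x1a]=0x99, mem[0x07]=0x20, mem[0x20]=0x21, mem[0x26]=0xfe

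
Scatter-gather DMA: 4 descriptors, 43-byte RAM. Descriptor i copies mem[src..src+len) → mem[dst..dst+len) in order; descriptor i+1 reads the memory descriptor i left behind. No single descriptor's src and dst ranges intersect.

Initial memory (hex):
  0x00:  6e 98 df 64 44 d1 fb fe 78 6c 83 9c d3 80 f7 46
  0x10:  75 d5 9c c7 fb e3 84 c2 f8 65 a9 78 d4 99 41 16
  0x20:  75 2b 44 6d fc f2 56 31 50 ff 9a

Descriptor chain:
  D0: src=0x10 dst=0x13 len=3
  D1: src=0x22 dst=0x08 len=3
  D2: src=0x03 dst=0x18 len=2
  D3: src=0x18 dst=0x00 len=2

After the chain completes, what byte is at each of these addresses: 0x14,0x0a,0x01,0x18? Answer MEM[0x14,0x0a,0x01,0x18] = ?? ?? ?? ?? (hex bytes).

MEM[0x14,0x0a,0x01,0x18] = d5 fc 44 64

D0: mem[0x13..0x15] <- [75 d5 9c]
D1: mem[0x08..0x0a] <- [44 6d fc]
D2: mem[0x18..0x19] <- [64 44]
D3: mem[0x00..0x01] <- [64 44]
query mem[0x14]=0xd5, mem[0x0a]=0xfc, mem[0x01]=0x44, mem[0x18]=0x64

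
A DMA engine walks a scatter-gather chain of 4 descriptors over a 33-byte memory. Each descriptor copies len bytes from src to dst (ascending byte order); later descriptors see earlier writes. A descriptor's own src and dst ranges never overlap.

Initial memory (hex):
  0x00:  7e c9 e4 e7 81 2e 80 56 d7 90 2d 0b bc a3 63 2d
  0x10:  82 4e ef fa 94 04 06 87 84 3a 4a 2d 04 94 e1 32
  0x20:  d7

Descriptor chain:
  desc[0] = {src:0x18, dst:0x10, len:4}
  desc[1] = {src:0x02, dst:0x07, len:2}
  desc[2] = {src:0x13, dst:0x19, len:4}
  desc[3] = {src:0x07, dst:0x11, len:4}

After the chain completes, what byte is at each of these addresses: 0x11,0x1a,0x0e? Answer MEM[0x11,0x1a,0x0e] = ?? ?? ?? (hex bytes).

D0: mem[0x10..0x13] <- [84 3a 4a 2d]
D1: mem[0x07..0x08] <- [e4 e7]
D2: mem[0x19..0x1c] <- [2d 94 04 06]
D3: mem[0x11..0x14] <- [e4 e7 90 2d]
query mem[0x11]=0xe4, mem[0x1a]=0x94, mem[0x0e]=0x63

MEM[0x11,0x1a,0x0e] = e4 94 63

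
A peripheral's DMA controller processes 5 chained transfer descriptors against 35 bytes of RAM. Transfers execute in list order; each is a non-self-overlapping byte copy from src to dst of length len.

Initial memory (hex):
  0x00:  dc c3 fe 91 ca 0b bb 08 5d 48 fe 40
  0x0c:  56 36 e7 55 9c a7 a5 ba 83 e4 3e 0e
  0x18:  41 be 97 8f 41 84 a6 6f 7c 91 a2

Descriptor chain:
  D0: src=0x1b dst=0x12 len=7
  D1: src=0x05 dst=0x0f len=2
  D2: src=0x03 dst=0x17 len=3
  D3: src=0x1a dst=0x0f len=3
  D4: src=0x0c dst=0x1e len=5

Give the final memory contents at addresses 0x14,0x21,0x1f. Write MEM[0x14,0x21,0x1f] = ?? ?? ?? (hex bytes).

D0: mem[0x12..0x18] <- [8f 41 84 a6 6f 7c 91]
D1: mem[0x0f..0x10] <- [0b bb]
D2: mem[0x17..0x19] <- [91 ca 0b]
D3: mem[0x0f..0x11] <- [97 8f 41]
D4: mem[0x1e..0x22] <- [56 36 e7 97 8f]
query mem[0x14]=0x84, mem[0x21]=0x97, mem[0x1f]=0x36

MEM[0x14,0x21,0x1f] = 84 97 36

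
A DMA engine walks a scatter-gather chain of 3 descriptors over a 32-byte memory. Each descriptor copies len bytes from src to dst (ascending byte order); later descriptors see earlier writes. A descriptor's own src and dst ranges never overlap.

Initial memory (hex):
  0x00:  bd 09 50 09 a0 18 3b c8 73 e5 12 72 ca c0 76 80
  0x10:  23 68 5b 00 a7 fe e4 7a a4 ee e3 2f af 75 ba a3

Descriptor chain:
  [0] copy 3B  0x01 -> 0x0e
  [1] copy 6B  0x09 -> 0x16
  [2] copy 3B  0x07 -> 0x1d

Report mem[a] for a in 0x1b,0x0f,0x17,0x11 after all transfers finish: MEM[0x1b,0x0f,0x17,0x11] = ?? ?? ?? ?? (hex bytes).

#0 dst[0x0e+3] := {0x09,0x50,0x09}
#1 dst[0x16+6] := {0xe5,0x12,0x72,0xca,0xc0,0x09}
#2 dst[0x1d+3] := {0xc8,0x73,0xe5}
query mem[0x1b]=0x09, mem[0x0f]=0x50, mem[0x17]=0x12, mem[0x11]=0x68

MEM[0x1b,0x0f,0x17,0x11] = 09 50 12 68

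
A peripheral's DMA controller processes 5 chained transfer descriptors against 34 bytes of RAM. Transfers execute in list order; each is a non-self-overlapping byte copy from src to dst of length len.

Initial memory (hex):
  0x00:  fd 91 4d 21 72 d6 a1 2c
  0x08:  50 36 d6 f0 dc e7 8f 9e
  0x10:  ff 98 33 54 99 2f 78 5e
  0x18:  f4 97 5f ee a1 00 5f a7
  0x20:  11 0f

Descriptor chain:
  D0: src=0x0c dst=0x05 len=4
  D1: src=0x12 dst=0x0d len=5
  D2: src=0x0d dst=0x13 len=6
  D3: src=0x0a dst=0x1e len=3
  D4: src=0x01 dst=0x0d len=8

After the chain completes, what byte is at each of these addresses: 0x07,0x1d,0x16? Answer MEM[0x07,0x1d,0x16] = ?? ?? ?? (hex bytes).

MEM[0x07,0x1d,0x16] = 8f 00 2f

#0 dst[0x05+4] := {0xdc,0xe7,0x8f,0x9e}
#1 dst[0x0d+5] := {0x33,0x54,0x99,0x2f,0x78}
#2 dst[0x13+6] := {0x33,0x54,0x99,0x2f,0x78,0x33}
#3 dst[0x1e+3] := {0xd6,0xf0,0xdc}
#4 dst[0x0d+8] := {0x91,0x4d,0x21,0x72,0xdc,0xe7,0x8f,0x9e}
query mem[0x07]=0x8f, mem[0x1d]=0x00, mem[0x16]=0x2f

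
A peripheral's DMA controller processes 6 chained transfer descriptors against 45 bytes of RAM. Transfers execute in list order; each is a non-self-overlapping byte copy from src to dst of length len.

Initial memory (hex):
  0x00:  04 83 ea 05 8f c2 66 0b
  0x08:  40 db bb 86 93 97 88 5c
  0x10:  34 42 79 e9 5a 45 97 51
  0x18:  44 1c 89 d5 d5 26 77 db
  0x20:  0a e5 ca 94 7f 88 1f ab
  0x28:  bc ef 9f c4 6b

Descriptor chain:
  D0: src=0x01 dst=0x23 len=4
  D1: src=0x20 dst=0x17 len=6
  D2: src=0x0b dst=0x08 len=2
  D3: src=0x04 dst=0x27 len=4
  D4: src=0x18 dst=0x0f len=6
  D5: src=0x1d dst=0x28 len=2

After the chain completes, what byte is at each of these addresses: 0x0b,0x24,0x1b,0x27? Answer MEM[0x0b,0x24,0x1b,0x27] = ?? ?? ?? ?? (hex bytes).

  after D0: wrote 4B at 0x23 = 83ea058f
  after D1: wrote 6B at 0x17 = 0ae5ca83ea05
  after D2: wrote 2B at 0x08 = 8693
  after D3: wrote 4B at 0x27 = 8fc2660b
  after D4: wrote 6B at 0x0f = e5ca83ea0526
  after D5: wrote 2B at 0x28 = 2677
query mem[0x0b]=0x86, mem[0x24]=0xea, mem[0x1b]=0xea, mem[0x27]=0x8f

MEM[0x0b,0x24,0x1b,0x27] = 86 ea ea 8f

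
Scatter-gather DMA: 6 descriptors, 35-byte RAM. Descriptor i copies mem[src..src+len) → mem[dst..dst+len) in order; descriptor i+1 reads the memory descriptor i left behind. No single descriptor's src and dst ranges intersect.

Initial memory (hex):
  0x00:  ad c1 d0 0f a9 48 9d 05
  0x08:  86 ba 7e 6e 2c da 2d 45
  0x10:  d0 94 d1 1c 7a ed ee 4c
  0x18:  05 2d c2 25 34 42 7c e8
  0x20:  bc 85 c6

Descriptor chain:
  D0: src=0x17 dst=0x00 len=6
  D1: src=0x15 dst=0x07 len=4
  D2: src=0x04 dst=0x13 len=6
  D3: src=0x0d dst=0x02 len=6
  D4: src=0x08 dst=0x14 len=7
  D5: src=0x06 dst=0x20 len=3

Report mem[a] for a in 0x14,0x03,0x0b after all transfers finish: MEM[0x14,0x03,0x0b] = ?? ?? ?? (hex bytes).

  after D0: wrote 6B at 0x00 = 4c052dc22534
  after D1: wrote 4B at 0x07 = edee4c05
  after D2: wrote 6B at 0x13 = 25349dedee4c
  after D3: wrote 6B at 0x02 = da2d45d094d1
  after D4: wrote 7B at 0x14 = ee4c056e2cda2d
  after D5: wrote 3B at 0x20 = 94d1ee
query mem[0x14]=0xee, mem[0x03]=0x2d, mem[0x0b]=0x6e

MEM[0x14,0x03,0x0b] = ee 2d 6e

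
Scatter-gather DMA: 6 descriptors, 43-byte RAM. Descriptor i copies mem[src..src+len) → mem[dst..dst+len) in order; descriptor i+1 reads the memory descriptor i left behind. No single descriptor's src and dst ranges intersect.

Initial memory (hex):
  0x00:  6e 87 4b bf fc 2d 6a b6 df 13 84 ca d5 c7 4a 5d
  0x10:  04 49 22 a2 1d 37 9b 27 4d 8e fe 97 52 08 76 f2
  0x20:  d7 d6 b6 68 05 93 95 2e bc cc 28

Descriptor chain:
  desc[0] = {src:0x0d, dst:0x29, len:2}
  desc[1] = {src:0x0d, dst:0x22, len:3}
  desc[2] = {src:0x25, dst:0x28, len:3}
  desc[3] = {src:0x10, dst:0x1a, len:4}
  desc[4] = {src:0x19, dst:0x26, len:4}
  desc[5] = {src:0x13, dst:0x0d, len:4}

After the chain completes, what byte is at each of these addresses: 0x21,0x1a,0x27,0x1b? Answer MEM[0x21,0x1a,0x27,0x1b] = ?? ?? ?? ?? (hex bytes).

MEM[0x21,0x1a,0x27,0x1b] = d6 04 04 49

[0] 0x0d->0x29 len=2 : c7 4a
[1] 0x0d->0x22 len=3 : c7 4a 5d
[2] 0x25->0x28 len=3 : 93 95 2e
[3] 0x10->0x1a len=4 : 04 49 22 a2
[4] 0x19->0x26 len=4 : 8e 04 49 22
[5] 0x13->0x0d len=4 : a2 1d 37 9b
query mem[0x21]=0xd6, mem[0x1a]=0x04, mem[0x27]=0x04, mem[0x1b]=0x49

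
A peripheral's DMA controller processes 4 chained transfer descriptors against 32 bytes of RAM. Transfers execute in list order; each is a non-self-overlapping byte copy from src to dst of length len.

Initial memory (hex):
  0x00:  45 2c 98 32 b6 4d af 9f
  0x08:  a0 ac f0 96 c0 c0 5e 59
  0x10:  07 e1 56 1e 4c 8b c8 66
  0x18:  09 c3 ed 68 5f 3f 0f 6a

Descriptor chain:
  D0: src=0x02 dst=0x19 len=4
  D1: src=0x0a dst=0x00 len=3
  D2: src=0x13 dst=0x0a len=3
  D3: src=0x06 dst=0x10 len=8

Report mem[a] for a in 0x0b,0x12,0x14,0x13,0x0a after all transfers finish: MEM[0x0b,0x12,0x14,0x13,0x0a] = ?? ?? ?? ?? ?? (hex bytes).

D0: mem[0x19..0x1c] <- [98 32 b6 4d]
D1: mem[0x00..0x02] <- [f0 96 c0]
D2: mem[0x0a..0x0c] <- [1e 4c 8b]
D3: mem[0x10..0x17] <- [af 9f a0 ac 1e 4c 8b c0]
query mem[0x0b]=0x4c, mem[0x12]=0xa0, mem[0x14]=0x1e, mem[0x13]=0xac, mem[0x0a]=0x1e

MEM[0x0b,0x12,0x14,0x13,0x0a] = 4c a0 1e ac 1e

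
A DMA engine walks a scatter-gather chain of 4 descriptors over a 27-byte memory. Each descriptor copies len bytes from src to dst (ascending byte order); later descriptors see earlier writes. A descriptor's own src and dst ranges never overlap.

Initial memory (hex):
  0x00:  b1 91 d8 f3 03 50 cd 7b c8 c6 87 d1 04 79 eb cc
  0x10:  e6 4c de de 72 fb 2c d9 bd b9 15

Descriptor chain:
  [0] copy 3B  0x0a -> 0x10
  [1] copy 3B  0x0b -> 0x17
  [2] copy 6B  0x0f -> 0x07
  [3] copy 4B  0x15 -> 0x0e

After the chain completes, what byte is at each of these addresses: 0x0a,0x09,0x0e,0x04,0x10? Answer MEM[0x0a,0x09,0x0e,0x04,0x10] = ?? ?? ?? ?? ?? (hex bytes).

MEM[0x0a,0x09,0x0e,0x04,0x10] = 04 d1 fb 03 d1

  after D0: wrote 3B at 0x10 = 87d104
  after D1: wrote 3B at 0x17 = d10479
  after D2: wrote 6B at 0x07 = cc87d104de72
  after D3: wrote 4B at 0x0e = fb2cd104
query mem[0x0a]=0x04, mem[0x09]=0xd1, mem[0x0e]=0xfb, mem[0x04]=0x03, mem[0x10]=0xd1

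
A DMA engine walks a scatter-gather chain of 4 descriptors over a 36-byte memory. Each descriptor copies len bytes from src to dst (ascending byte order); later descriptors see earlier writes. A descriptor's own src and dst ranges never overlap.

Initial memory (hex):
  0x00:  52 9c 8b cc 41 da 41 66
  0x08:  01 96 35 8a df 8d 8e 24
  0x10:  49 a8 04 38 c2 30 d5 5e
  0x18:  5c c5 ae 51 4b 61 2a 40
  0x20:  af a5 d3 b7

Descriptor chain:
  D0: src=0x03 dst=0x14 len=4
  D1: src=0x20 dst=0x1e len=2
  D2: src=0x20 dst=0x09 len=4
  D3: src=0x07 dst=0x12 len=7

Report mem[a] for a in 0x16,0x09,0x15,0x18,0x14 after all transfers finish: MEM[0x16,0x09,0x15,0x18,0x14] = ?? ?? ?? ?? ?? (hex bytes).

#0 dst[0x14+4] := {0xcc,0x41,0xda,0x41}
#1 dst[0x1e+2] := {0xaf,0xa5}
#2 dst[0x09+4] := {0xaf,0xa5,0xd3,0xb7}
#3 dst[0x12+7] := {0x66,0x01,0xaf,0xa5,0xd3,0xb7,0x8d}
query mem[0x16]=0xd3, mem[0x09]=0xaf, mem[0x15]=0xa5, mem[0x18]=0x8d, mem[0x14]=0xaf

MEM[0x16,0x09,0x15,0x18,0x14] = d3 af a5 8d af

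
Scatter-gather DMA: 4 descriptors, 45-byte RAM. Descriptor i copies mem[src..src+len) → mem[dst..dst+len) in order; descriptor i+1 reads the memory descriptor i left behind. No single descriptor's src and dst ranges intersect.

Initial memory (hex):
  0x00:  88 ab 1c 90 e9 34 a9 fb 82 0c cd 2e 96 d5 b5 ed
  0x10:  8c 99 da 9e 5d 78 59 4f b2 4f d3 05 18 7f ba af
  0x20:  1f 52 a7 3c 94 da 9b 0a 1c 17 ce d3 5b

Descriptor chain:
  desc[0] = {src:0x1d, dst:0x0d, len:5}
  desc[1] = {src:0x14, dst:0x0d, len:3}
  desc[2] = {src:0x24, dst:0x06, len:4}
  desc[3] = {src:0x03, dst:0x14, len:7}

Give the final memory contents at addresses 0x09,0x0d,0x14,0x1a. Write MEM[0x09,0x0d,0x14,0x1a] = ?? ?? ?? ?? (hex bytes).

MEM[0x09,0x0d,0x14,0x1a] = 0a 5d 90 0a

D0: mem[0x0d..0x11] <- [7f ba af 1f 52]
D1: mem[0x0d..0x0f] <- [5d 78 59]
D2: mem[0x06..0x09] <- [94 da 9b 0a]
D3: mem[0x14..0x1a] <- [90 e9 34 94 da 9b 0a]
query mem[0x09]=0x0a, mem[0x0d]=0x5d, mem[0x14]=0x90, mem[0x1a]=0x0a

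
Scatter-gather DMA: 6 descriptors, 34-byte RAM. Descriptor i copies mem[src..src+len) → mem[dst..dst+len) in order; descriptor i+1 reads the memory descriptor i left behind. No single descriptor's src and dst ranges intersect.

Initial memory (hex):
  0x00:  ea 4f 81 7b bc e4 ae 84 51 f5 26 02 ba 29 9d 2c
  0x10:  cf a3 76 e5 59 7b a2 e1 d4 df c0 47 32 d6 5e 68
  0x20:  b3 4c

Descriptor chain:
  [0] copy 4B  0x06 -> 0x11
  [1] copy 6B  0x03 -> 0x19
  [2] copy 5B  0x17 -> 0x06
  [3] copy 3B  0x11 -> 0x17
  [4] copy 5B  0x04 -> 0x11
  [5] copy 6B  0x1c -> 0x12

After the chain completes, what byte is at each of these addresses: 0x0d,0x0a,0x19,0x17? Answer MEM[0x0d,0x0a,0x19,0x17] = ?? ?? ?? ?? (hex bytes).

#0 dst[0x11+4] := {0xae,0x84,0x51,0xf5}
#1 dst[0x19+6] := {0x7b,0xbc,0xe4,0xae,0x84,0x51}
#2 dst[0x06+5] := {0xe1,0xd4,0x7b,0xbc,0xe4}
#3 dst[0x17+3] := {0xae,0x84,0x51}
#4 dst[0x11+5] := {0xbc,0xe4,0xe1,0xd4,0x7b}
#5 dst[0x12+6] := {0xae,0x84,0x51,0x68,0xb3,0x4c}
query mem[0x0d]=0x29, mem[0x0a]=0xe4, mem[0x19]=0x51, mem[0x17]=0x4c

MEM[0x0d,0x0a,0x19,0x17] = 29 e4 51 4c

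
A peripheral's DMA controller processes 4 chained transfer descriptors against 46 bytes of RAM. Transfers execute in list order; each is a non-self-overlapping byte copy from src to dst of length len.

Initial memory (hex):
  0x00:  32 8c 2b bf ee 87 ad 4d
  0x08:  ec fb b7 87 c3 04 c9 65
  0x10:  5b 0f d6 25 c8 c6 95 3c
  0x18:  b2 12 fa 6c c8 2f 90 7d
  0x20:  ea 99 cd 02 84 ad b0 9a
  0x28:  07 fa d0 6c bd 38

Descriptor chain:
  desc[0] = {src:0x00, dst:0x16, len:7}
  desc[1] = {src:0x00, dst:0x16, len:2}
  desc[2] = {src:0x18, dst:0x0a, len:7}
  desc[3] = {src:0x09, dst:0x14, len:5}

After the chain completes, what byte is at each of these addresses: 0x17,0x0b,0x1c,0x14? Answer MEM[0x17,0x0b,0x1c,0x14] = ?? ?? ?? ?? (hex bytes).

D0: mem[0x16..0x1c] <- [32 8c 2b bf ee 87 ad]
D1: mem[0x16..0x17] <- [32 8c]
D2: mem[0x0a..0x10] <- [2b bf ee 87 ad 2f 90]
D3: mem[0x14..0x18] <- [fb 2b bf ee 87]
query mem[0x17]=0xee, mem[0x0b]=0xbf, mem[0x1c]=0xad, mem[0x14]=0xfb

MEM[0x17,0x0b,0x1c,0x14] = ee bf ad fb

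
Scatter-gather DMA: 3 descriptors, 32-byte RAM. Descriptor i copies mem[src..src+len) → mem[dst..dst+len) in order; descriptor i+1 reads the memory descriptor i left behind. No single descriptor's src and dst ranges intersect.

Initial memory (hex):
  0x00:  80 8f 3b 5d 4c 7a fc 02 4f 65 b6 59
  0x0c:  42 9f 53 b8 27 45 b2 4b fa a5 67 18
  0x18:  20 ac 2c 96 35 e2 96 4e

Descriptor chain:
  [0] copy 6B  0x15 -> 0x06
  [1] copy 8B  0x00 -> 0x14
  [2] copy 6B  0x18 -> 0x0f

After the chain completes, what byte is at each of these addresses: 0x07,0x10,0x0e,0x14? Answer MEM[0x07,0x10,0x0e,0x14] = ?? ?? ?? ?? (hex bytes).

[0] 0x15->0x06 len=6 : a5 67 18 20 ac 2c
[1] 0x00->0x14 len=8 : 80 8f 3b 5d 4c 7a a5 67
[2] 0x18->0x0f len=6 : 4c 7a a5 67 35 e2
query mem[0x07]=0x67, mem[0x10]=0x7a, mem[0x0e]=0x53, mem[0x14]=0xe2

MEM[0x07,0x10,0x0e,0x14] = 67 7a 53 e2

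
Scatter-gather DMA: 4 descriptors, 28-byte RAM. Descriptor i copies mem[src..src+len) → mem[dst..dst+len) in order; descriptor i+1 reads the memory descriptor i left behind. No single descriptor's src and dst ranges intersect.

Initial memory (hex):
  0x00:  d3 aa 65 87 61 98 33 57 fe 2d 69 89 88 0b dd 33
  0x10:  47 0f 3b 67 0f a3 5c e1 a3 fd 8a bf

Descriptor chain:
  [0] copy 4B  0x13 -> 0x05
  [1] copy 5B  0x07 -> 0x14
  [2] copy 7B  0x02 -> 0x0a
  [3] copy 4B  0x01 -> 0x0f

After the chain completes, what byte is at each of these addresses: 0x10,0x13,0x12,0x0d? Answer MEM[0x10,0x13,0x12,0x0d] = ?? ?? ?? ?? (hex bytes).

  after D0: wrote 4B at 0x05 = 670fa35c
  after D1: wrote 5B at 0x14 = a35c2d6989
  after D2: wrote 7B at 0x0a = 658761670fa35c
  after D3: wrote 4B at 0x0f = aa658761
query mem[0x10]=0x65, mem[0x13]=0x67, mem[0x12]=0x61, mem[0x0d]=0x67

MEM[0x10,0x13,0x12,0x0d] = 65 67 61 67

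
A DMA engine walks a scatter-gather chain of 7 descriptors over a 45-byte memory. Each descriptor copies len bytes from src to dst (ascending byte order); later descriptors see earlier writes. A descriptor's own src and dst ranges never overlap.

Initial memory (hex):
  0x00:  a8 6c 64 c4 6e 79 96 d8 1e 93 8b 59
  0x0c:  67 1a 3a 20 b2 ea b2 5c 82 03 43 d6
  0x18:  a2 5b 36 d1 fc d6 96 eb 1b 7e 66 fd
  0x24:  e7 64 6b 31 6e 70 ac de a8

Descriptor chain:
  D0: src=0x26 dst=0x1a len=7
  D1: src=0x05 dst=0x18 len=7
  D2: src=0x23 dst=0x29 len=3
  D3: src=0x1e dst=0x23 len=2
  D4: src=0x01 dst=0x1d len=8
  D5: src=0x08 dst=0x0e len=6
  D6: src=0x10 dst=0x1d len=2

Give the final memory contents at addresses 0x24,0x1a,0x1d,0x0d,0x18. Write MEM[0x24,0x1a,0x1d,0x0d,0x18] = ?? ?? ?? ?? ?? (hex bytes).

[0] 0x26->0x1a len=7 : 6b 31 6e 70 ac de a8
[1] 0x05->0x18 len=7 : 79 96 d8 1e 93 8b 59
[2] 0x23->0x29 len=3 : fd e7 64
[3] 0x1e->0x23 len=2 : 59 de
[4] 0x01->0x1d len=8 : 6c 64 c4 6e 79 96 d8 1e
[5] 0x08->0x0e len=6 : 1e 93 8b 59 67 1a
[6] 0x10->0x1d len=2 : 8b 59
query mem[0x24]=0x1e, mem[0x1a]=0xd8, mem[0x1d]=0x8b, mem[0x0d]=0x1a, mem[0x18]=0x79

MEM[0x24,0x1a,0x1d,0x0d,0x18] = 1e d8 8b 1a 79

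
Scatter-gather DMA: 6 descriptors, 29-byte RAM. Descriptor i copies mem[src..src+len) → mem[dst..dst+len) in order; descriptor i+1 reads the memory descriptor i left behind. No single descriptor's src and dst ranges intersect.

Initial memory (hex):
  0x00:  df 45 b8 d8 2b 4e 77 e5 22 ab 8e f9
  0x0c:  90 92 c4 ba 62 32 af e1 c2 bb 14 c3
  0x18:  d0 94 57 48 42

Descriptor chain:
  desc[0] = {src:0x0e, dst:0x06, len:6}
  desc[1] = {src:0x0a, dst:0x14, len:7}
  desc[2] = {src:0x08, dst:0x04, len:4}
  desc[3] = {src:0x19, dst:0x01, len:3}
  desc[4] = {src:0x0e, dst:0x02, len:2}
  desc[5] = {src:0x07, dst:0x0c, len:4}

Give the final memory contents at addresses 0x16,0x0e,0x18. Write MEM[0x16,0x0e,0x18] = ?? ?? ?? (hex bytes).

  after D0: wrote 6B at 0x06 = c4ba6232afe1
  after D1: wrote 7B at 0x14 = afe19092c4ba62
  after D2: wrote 4B at 0x04 = 6232afe1
  after D3: wrote 3B at 0x01 = ba6248
  after D4: wrote 2B at 0x02 = c4ba
  after D5: wrote 4B at 0x0c = e16232af
query mem[0x16]=0x90, mem[0x0e]=0x32, mem[0x18]=0xc4

MEM[0x16,0x0e,0x18] = 90 32 c4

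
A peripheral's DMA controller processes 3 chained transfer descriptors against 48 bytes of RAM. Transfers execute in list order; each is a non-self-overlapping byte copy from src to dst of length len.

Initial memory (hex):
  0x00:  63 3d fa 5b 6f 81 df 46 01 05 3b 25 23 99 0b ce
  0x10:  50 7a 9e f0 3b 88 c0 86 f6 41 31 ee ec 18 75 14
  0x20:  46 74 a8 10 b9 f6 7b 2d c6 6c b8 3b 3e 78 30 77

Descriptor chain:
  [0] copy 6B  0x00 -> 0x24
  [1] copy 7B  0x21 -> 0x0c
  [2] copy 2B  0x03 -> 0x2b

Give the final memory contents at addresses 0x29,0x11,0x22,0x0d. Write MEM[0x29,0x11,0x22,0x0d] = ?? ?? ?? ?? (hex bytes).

#0 dst[0x24+6] := {0x63,0x3d,0xfa,0x5b,0x6f,0x81}
#1 dst[0x0c+7] := {0x74,0xa8,0x10,0x63,0x3d,0xfa,0x5b}
#2 dst[0x2b+2] := {0x5b,0x6f}
query mem[0x29]=0x81, mem[0x11]=0xfa, mem[0x22]=0xa8, mem[0x0d]=0xa8

MEM[0x29,0x11,0x22,0x0d] = 81 fa a8 a8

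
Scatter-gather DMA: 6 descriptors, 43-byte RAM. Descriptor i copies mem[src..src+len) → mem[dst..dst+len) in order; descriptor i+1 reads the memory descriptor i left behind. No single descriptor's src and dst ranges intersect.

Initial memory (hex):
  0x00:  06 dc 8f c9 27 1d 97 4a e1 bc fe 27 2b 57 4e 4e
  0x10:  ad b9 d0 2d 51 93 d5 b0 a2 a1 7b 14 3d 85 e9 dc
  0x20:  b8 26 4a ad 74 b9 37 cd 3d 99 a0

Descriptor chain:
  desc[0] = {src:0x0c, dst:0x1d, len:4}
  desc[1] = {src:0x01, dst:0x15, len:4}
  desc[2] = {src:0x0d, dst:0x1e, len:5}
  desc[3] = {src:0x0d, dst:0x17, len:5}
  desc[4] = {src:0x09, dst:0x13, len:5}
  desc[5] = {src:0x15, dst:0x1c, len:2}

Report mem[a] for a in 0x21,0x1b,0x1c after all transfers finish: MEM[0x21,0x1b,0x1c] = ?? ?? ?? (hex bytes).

MEM[0x21,0x1b,0x1c] = ad b9 27

[0] 0x0c->0x1d len=4 : 2b 57 4e 4e
[1] 0x01->0x15 len=4 : dc 8f c9 27
[2] 0x0d->0x1e len=5 : 57 4e 4e ad b9
[3] 0x0d->0x17 len=5 : 57 4e 4e ad b9
[4] 0x09->0x13 len=5 : bc fe 27 2b 57
[5] 0x15->0x1c len=2 : 27 2b
query mem[0x21]=0xad, mem[0x1b]=0xb9, mem[0x1c]=0x27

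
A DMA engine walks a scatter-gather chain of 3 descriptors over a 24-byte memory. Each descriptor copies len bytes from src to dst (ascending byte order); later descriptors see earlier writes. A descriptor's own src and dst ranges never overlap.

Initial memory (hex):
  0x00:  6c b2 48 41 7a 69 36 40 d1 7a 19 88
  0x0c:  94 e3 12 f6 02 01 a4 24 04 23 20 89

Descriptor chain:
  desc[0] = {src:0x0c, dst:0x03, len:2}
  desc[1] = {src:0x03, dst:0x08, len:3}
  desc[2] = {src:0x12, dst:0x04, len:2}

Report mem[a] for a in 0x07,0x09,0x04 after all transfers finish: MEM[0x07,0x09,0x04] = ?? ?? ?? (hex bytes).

[0] 0x0c->0x03 len=2 : 94 e3
[1] 0x03->0x08 len=3 : 94 e3 69
[2] 0x12->0x04 len=2 : a4 24
query mem[0x07]=0x40, mem[0x09]=0xe3, mem[0x04]=0xa4

MEM[0x07,0x09,0x04] = 40 e3 a4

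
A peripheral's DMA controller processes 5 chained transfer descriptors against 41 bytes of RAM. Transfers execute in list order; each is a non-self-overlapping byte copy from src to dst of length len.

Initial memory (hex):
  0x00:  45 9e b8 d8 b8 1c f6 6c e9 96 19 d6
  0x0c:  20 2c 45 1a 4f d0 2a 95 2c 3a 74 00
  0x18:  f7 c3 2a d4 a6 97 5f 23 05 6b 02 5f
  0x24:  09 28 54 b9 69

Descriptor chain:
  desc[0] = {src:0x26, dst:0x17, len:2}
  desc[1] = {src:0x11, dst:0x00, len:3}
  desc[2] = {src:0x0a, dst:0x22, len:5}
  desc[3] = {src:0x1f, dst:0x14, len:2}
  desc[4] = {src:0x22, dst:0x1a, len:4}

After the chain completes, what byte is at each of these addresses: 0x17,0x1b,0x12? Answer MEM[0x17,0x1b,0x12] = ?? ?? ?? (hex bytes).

MEM[0x17,0x1b,0x12] = 54 d6 2a

  after D0: wrote 2B at 0x17 = 54b9
  after D1: wrote 3B at 0x00 = d02a95
  after D2: wrote 5B at 0x22 = 19d6202c45
  after D3: wrote 2B at 0x14 = 2305
  after D4: wrote 4B at 0x1a = 19d6202c
query mem[0x17]=0x54, mem[0x1b]=0xd6, mem[0x12]=0x2a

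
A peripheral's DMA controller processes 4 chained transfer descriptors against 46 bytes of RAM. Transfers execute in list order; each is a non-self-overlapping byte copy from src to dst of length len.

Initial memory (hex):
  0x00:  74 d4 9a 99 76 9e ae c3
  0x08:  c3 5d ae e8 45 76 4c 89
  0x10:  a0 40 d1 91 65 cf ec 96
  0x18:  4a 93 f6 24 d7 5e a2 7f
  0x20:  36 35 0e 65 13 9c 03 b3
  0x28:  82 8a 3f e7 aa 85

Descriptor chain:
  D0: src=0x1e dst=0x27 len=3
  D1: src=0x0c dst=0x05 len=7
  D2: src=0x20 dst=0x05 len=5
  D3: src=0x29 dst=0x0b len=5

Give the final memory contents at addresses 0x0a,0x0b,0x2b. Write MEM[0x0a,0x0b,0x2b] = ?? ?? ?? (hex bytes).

MEM[0x0a,0x0b,0x2b] = 40 36 e7

#0 dst[0x27+3] := {0xa2,0x7f,0x36}
#1 dst[0x05+7] := {0x45,0x76,0x4c,0x89,0xa0,0x40,0xd1}
#2 dst[0x05+5] := {0x36,0x35,0x0e,0x65,0x13}
#3 dst[0x0b+5] := {0x36,0x3f,0xe7,0xaa,0x85}
query mem[0x0a]=0x40, mem[0x0b]=0x36, mem[0x2b]=0xe7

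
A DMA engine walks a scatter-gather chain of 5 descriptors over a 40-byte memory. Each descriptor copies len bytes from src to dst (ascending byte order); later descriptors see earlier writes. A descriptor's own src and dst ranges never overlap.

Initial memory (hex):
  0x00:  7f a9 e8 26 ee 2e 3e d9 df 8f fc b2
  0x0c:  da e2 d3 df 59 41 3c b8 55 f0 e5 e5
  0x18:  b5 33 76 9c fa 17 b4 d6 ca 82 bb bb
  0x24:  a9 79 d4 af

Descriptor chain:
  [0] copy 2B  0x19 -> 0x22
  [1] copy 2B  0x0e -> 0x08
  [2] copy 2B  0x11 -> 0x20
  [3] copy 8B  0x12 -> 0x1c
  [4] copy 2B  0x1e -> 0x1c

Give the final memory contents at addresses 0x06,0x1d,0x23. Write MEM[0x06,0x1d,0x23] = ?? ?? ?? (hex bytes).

MEM[0x06,0x1d,0x23] = 3e f0 33

D0: mem[0x22..0x23] <- [33 76]
D1: mem[0x08..0x09] <- [d3 df]
D2: mem[0x20..0x21] <- [41 3c]
D3: mem[0x1c..0x23] <- [3c b8 55 f0 e5 e5 b5 33]
D4: mem[0x1c..0x1d] <- [55 f0]
query mem[0x06]=0x3e, mem[0x1d]=0xf0, mem[0x23]=0x33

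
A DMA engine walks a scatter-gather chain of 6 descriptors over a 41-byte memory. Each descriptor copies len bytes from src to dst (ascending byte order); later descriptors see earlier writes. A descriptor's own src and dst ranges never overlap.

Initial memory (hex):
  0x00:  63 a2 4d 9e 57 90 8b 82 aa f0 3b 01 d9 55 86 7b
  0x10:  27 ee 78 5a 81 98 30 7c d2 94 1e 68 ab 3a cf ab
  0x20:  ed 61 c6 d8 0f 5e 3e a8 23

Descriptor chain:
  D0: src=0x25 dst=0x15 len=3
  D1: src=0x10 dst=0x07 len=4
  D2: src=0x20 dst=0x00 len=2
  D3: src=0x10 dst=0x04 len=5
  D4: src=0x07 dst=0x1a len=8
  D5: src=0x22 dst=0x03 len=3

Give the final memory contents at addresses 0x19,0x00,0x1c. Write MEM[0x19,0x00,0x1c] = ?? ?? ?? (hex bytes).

MEM[0x19,0x00,0x1c] = 94 ed 78

[0] 0x25->0x15 len=3 : 5e 3e a8
[1] 0x10->0x07 len=4 : 27 ee 78 5a
[2] 0x20->0x00 len=2 : ed 61
[3] 0x10->0x04 len=5 : 27 ee 78 5a 81
[4] 0x07->0x1a len=8 : 5a 81 78 5a 01 d9 55 86
[5] 0x22->0x03 len=3 : c6 d8 0f
query mem[0x19]=0x94, mem[0x00]=0xed, mem[0x1c]=0x78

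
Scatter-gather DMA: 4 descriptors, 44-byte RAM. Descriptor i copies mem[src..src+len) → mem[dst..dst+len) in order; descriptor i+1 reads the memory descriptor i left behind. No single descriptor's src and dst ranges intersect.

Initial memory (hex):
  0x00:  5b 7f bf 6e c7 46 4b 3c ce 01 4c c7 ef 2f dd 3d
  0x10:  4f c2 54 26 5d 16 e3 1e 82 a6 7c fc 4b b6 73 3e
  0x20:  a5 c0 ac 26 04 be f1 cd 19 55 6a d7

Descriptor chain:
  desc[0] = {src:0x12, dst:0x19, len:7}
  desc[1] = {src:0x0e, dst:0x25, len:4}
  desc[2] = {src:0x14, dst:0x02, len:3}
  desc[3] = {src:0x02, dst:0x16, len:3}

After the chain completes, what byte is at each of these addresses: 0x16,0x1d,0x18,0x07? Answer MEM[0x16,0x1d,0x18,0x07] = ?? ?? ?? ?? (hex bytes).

MEM[0x16,0x1d,0x18,0x07] = 5d e3 e3 3c

#0 dst[0x19+7] := {0x54,0x26,0x5d,0x16,0xe3,0x1e,0x82}
#1 dst[0x25+4] := {0xdd,0x3d,0x4f,0xc2}
#2 dst[0x02+3] := {0x5d,0x16,0xe3}
#3 dst[0x16+3] := {0x5d,0x16,0xe3}
query mem[0x16]=0x5d, mem[0x1d]=0xe3, mem[0x18]=0xe3, mem[0x07]=0x3c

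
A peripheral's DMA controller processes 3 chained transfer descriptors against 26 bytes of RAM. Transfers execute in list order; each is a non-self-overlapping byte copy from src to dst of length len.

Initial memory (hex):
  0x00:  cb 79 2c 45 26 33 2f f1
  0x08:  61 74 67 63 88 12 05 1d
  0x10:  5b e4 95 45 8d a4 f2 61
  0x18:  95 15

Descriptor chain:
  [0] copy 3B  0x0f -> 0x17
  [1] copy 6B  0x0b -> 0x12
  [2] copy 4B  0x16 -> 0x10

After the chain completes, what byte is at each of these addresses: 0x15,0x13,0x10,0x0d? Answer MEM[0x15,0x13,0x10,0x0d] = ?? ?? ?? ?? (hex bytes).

MEM[0x15,0x13,0x10,0x0d] = 05 e4 1d 12

  after D0: wrote 3B at 0x17 = 1d5be4
  after D1: wrote 6B at 0x12 = 638812051d5b
  after D2: wrote 4B at 0x10 = 1d5b5be4
query mem[0x15]=0x05, mem[0x13]=0xe4, mem[0x10]=0x1d, mem[0x0d]=0x12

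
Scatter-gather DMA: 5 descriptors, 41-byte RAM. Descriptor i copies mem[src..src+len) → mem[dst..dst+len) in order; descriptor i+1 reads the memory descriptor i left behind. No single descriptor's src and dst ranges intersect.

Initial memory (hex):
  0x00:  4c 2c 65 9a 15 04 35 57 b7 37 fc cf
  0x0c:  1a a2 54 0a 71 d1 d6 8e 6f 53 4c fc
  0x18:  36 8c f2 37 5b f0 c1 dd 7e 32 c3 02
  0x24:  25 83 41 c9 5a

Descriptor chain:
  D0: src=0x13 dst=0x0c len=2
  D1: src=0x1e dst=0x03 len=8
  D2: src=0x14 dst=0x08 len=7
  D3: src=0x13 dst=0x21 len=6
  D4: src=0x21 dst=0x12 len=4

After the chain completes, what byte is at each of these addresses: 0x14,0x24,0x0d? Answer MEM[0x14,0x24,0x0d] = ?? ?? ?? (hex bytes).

MEM[0x14,0x24,0x0d] = 53 4c 8c

#0 dst[0x0c+2] := {0x8e,0x6f}
#1 dst[0x03+8] := {0xc1,0xdd,0x7e,0x32,0xc3,0x02,0x25,0x83}
#2 dst[0x08+7] := {0x6f,0x53,0x4c,0xfc,0x36,0x8c,0xf2}
#3 dst[0x21+6] := {0x8e,0x6f,0x53,0x4c,0xfc,0x36}
#4 dst[0x12+4] := {0x8e,0x6f,0x53,0x4c}
query mem[0x14]=0x53, mem[0x24]=0x4c, mem[0x0d]=0x8c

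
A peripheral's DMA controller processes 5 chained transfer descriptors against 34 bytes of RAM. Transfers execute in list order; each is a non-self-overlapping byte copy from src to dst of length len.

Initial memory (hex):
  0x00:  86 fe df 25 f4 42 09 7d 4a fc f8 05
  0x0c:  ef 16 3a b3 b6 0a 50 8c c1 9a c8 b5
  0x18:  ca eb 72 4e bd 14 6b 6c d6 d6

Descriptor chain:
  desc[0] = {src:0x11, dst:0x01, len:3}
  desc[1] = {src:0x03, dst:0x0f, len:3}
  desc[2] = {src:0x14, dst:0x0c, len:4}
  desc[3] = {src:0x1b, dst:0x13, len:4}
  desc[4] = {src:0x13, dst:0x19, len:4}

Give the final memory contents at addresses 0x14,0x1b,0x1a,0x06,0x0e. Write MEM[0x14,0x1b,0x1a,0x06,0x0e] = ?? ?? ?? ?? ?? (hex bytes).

MEM[0x14,0x1b,0x1a,0x06,0x0e] = bd 14 bd 09 c8

[0] 0x11->0x01 len=3 : 0a 50 8c
[1] 0x03->0x0f len=3 : 8c f4 42
[2] 0x14->0x0c len=4 : c1 9a c8 b5
[3] 0x1b->0x13 len=4 : 4e bd 14 6b
[4] 0x13->0x19 len=4 : 4e bd 14 6b
query mem[0x14]=0xbd, mem[0x1b]=0x14, mem[0x1a]=0xbd, mem[0x06]=0x09, mem[0x0e]=0xc8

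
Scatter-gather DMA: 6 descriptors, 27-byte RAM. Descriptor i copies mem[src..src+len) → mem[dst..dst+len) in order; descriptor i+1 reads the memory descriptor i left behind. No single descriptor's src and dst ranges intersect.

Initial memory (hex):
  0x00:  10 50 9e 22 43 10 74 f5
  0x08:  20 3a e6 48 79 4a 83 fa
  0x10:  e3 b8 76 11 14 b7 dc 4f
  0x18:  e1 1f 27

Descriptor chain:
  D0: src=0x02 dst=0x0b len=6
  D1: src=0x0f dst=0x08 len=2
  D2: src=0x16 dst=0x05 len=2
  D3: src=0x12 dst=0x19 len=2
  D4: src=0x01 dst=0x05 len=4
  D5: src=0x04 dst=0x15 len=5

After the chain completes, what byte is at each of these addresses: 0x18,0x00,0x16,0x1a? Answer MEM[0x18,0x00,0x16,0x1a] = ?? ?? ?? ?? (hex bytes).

#0 dst[0x0b+6] := {0x9e,0x22,0x43,0x10,0x74,0xf5}
#1 dst[0x08+2] := {0x74,0xf5}
#2 dst[0x05+2] := {0xdc,0x4f}
#3 dst[0x19+2] := {0x76,0x11}
#4 dst[0x05+4] := {0x50,0x9e,0x22,0x43}
#5 dst[0x15+5] := {0x43,0x50,0x9e,0x22,0x43}
query mem[0x18]=0x22, mem[0x00]=0x10, mem[0x16]=0x50, mem[0x1a]=0x11

MEM[0x18,0x00,0x16,0x1a] = 22 10 50 11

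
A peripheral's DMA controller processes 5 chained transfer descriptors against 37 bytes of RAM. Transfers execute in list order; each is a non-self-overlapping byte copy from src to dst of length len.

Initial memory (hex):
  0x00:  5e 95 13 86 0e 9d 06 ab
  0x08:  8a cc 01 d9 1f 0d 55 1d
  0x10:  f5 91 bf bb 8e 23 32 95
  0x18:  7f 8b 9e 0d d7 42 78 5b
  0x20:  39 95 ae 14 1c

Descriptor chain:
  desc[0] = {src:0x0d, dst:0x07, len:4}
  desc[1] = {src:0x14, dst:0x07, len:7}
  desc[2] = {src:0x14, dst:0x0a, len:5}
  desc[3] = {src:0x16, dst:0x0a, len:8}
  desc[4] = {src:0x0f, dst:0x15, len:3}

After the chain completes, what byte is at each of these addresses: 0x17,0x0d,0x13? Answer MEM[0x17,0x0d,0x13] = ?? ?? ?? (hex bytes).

MEM[0x17,0x0d,0x13] = 42 8b bb

#0 dst[0x07+4] := {0x0d,0x55,0x1d,0xf5}
#1 dst[0x07+7] := {0x8e,0x23,0x32,0x95,0x7f,0x8b,0x9e}
#2 dst[0x0a+5] := {0x8e,0x23,0x32,0x95,0x7f}
#3 dst[0x0a+8] := {0x32,0x95,0x7f,0x8b,0x9e,0x0d,0xd7,0x42}
#4 dst[0x15+3] := {0x0d,0xd7,0x42}
query mem[0x17]=0x42, mem[0x0d]=0x8b, mem[0x13]=0xbb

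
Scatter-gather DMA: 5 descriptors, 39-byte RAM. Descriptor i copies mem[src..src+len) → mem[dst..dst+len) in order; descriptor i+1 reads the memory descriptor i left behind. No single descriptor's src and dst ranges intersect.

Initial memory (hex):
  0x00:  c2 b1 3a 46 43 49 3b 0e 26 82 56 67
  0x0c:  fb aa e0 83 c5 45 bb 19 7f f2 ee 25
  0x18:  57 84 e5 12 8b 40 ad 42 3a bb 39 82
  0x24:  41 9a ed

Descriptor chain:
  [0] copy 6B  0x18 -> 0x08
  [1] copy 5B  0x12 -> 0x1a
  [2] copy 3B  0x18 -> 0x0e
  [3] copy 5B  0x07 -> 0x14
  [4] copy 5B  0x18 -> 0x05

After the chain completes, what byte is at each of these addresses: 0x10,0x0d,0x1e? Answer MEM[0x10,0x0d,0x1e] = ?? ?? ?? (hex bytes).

MEM[0x10,0x0d,0x1e] = bb 40 ee

[0] 0x18->0x08 len=6 : 57 84 e5 12 8b 40
[1] 0x12->0x1a len=5 : bb 19 7f f2 ee
[2] 0x18->0x0e len=3 : 57 84 bb
[3] 0x07->0x14 len=5 : 0e 57 84 e5 12
[4] 0x18->0x05 len=5 : 12 84 bb 19 7f
query mem[0x10]=0xbb, mem[0x0d]=0x40, mem[0x1e]=0xee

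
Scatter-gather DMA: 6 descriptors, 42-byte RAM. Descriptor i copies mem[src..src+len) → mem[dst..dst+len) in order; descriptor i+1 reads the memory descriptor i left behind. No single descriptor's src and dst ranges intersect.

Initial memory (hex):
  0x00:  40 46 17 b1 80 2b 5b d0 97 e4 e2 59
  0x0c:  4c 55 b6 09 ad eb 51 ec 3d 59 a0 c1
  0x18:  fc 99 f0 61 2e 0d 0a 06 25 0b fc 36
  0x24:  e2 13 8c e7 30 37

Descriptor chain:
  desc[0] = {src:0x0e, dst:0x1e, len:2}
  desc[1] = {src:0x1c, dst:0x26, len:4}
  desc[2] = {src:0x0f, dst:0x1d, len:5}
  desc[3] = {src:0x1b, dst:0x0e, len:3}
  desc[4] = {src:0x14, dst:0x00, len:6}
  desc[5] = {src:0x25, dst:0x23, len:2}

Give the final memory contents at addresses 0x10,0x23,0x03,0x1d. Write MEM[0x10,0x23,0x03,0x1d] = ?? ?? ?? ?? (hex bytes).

#0 dst[0x1e+2] := {0xb6,0x09}
#1 dst[0x26+4] := {0x2e,0x0d,0xb6,0x09}
#2 dst[0x1d+5] := {0x09,0xad,0xeb,0x51,0xec}
#3 dst[0x0e+3] := {0x61,0x2e,0x09}
#4 dst[0x00+6] := {0x3d,0x59,0xa0,0xc1,0xfc,0x99}
#5 dst[0x23+2] := {0x13,0x2e}
query mem[0x10]=0x09, mem[0x23]=0x13, mem[0x03]=0xc1, mem[0x1d]=0x09

MEM[0x10,0x23,0x03,0x1d] = 09 13 c1 09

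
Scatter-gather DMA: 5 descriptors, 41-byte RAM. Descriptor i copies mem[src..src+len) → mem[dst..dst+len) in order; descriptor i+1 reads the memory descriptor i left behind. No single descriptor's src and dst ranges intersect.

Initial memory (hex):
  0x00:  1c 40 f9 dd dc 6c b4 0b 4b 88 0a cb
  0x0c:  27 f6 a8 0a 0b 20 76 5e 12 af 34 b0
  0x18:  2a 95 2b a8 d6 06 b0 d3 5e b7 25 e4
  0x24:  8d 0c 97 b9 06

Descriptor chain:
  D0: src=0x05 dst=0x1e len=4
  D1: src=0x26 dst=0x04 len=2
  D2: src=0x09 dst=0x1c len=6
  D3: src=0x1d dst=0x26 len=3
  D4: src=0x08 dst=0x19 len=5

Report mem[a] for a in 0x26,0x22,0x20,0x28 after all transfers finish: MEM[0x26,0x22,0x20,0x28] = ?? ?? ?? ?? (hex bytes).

D0: mem[0x1e..0x21] <- [6c b4 0b 4b]
D1: mem[0x04..0x05] <- [97 b9]
D2: mem[0x1c..0x21] <- [88 0a cb 27 f6 a8]
D3: mem[0x26..0x28] <- [0a cb 27]
D4: mem[0x19..0x1d] <- [4b 88 0a cb 27]
query mem[0x26]=0x0a, mem[0x22]=0x25, mem[0x20]=0xf6, mem[0x28]=0x27

MEM[0x26,0x22,0x20,0x28] = 0a 25 f6 27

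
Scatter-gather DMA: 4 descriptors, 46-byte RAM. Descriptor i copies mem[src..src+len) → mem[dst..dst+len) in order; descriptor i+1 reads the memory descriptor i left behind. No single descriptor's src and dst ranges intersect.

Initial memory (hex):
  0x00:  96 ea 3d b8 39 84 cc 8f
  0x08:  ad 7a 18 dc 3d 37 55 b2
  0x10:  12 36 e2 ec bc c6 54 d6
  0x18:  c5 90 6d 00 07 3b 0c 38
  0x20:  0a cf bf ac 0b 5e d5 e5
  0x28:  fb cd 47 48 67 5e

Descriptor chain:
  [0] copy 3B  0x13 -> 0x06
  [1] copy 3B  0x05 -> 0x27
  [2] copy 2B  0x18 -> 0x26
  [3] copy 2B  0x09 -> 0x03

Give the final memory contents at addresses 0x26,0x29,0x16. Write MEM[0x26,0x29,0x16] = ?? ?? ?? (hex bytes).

MEM[0x26,0x29,0x16] = c5 bc 54

  after D0: wrote 3B at 0x06 = ecbcc6
  after D1: wrote 3B at 0x27 = 84ecbc
  after D2: wrote 2B at 0x26 = c590
  after D3: wrote 2B at 0x03 = 7a18
query mem[0x26]=0xc5, mem[0x29]=0xbc, mem[0x16]=0x54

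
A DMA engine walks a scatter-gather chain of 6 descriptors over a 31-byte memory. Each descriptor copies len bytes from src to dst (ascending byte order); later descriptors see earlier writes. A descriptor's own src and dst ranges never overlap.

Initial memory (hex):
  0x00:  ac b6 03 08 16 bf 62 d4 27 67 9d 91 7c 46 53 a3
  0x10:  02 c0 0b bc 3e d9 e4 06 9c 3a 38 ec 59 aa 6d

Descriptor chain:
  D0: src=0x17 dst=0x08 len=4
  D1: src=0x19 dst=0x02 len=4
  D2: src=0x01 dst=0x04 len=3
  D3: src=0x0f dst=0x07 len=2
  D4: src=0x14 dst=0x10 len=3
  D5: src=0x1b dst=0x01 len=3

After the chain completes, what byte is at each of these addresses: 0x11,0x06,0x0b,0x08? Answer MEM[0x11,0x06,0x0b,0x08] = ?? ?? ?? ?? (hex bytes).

MEM[0x11,0x06,0x0b,0x08] = d9 38 38 02

[0] 0x17->0x08 len=4 : 06 9c 3a 38
[1] 0x19->0x02 len=4 : 3a 38 ec 59
[2] 0x01->0x04 len=3 : b6 3a 38
[3] 0x0f->0x07 len=2 : a3 02
[4] 0x14->0x10 len=3 : 3e d9 e4
[5] 0x1b->0x01 len=3 : ec 59 aa
query mem[0x11]=0xd9, mem[0x06]=0x38, mem[0x0b]=0x38, mem[0x08]=0x02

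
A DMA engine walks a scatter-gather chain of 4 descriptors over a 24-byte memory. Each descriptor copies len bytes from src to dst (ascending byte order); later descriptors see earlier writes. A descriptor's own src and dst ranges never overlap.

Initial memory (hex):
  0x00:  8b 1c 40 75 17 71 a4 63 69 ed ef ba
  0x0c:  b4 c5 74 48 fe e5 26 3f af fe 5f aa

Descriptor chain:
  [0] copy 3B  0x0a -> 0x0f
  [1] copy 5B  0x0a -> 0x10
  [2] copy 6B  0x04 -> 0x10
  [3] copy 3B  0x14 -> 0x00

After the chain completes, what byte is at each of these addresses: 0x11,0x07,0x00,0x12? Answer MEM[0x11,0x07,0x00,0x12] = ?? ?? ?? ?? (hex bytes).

MEM[0x11,0x07,0x00,0x12] = 71 63 69 a4

  after D0: wrote 3B at 0x0f = efbab4
  after D1: wrote 5B at 0x10 = efbab4c574
  after D2: wrote 6B at 0x10 = 1771a46369ed
  after D3: wrote 3B at 0x00 = 69ed5f
query mem[0x11]=0x71, mem[0x07]=0x63, mem[0x00]=0x69, mem[0x12]=0xa4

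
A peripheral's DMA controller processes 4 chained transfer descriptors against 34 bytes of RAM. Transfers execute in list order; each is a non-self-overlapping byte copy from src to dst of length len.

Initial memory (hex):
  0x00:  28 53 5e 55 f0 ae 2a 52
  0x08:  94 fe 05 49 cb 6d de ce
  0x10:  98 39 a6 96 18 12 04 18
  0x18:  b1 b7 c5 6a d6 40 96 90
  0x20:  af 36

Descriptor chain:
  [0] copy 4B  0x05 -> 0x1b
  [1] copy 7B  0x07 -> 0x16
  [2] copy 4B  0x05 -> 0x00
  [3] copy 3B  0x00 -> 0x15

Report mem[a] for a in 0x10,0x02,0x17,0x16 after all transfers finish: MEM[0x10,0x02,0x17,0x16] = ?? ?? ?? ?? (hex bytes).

MEM[0x10,0x02,0x17,0x16] = 98 52 52 2a

  after D0: wrote 4B at 0x1b = ae2a5294
  after D1: wrote 7B at 0x16 = 5294fe0549cb6d
  after D2: wrote 4B at 0x00 = ae2a5294
  after D3: wrote 3B at 0x15 = ae2a52
query mem[0x10]=0x98, mem[0x02]=0x52, mem[0x17]=0x52, mem[0x16]=0x2a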